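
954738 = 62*15399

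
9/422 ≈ 0.0213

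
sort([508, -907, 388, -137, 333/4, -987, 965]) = [-987, -907, -137, 333/4, 388, 508, 965]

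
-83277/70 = -1189 - 47/70 ≈ -1189.67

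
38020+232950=270970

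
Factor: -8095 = -1*5^1*1619^1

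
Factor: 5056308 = 2^2 * 3^2 * 140453^1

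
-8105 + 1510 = -6595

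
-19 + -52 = -71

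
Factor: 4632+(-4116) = 2^2*3^1*43^1 = 516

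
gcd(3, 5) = 1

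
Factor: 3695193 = 3^3*136859^1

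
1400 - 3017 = -1617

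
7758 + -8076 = -318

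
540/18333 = 20/679 ≈ 0.0295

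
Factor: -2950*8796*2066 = -1*2^4*3^1*5^2*59^1*733^1*1033^1 = -53608981200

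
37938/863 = 43 + 829/863 ≈ 43.96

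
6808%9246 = 6808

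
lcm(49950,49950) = 49950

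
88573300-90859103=-2285803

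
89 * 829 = 73781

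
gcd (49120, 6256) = 16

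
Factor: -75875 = -1*5^3*607^1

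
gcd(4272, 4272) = 4272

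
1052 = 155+897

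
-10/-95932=5/47966 ≈ 0.000104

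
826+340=1166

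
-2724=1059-3783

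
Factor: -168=-1 * 2^3 * 3^1 * 7^1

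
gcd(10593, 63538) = 1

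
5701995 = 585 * 9747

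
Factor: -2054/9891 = -1*2^1*3^(-2)*7^(-1)*13^1*79^1*157^(-1)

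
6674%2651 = 1372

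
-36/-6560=9/1640 ≈ 0.00549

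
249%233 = 16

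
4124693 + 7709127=11833820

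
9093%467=220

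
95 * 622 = 59090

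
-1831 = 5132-6963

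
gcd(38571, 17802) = 2967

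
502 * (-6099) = -3061698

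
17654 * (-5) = -88270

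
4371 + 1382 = 5753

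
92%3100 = 92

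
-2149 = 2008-4157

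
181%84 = 13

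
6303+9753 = 16056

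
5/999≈0.00501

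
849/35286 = 283/11762 ≈ 0.0241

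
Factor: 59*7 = 7^1*59^1 = 413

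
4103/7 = 586 + 1/7 ≈ 586.14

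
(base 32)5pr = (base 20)eh7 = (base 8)13473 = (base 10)5947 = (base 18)1067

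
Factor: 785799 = 3^2*7^1*12473^1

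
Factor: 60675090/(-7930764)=-1*2^(-1)*3^(-2)*5^1*7^1*73433^(-1)*288929^1=-10112515/1321794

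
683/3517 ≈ 0.194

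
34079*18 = 613422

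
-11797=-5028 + -6769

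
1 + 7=8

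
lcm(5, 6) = 30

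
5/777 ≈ 0.00644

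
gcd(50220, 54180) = 180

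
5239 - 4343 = 896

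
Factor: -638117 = -1*638117^1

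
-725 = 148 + -873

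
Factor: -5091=-1*3^1*1697^1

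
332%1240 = 332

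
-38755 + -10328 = -49083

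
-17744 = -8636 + -9108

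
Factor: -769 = -1 * 769^1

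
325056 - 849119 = -524063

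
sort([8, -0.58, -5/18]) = [-0.58, -5/18, 8]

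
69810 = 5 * 13962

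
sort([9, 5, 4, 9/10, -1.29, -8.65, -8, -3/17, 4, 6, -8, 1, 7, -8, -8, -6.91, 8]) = [-8.65, -8, -8, -8, -8, -6.91, -1.29, -3/17, 9/10, 1, 4, 4, 5, 6, 7, 8, 9]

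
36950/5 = 7390 = 7390.00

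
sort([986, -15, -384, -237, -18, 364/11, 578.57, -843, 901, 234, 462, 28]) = [-843, -384, -237, -18, -15, 28, 364/11, 234, 462, 578.57, 901, 986]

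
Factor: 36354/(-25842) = -1*59^(-1)*83^1 = -83/59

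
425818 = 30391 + 395427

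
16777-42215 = -25438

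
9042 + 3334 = 12376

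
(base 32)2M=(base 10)86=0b1010110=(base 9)105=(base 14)62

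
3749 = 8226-4477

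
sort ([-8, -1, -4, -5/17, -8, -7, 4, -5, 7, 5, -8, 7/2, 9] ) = [-8, -8, -8, -7, -5, -4, -1, -5/17, 7/2, 4, 5, 7, 9] 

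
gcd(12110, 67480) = 70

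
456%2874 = 456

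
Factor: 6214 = 2^1*13^1*239^1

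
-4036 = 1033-5069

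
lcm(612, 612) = 612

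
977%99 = 86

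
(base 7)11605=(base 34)2lh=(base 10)3043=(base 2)101111100011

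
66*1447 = 95502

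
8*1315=10520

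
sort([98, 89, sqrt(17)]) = [sqrt(17), 89, 98]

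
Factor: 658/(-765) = -1 * 2^1 * 3^(-2) * 5^(-1) * 7^1 * 17^(-1) * 47^1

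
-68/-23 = 2 + 22/23 ≈ 2.96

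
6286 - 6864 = -578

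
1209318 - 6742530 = -5533212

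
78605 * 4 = 314420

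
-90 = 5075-5165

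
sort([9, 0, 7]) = [0, 7, 9]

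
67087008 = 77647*864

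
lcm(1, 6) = 6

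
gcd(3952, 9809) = 1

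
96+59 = 155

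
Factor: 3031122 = 2^1 * 3^1 * 505187^1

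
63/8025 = 21/2675 ≈ 0.00785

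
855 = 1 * 855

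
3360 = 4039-679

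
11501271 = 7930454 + 3570817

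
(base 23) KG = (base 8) 734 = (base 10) 476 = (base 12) 338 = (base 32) ES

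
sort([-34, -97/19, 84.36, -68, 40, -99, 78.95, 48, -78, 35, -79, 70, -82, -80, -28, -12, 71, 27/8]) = [-99, -82, -80, -79, -78, -68, -34, -28, -12, -97/19, 27/8, 35, 40, 48, 70, 71, 78.95, 84.36]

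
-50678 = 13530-64208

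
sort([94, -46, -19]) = [-46, -19, 94]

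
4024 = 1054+2970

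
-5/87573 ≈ -0.0000571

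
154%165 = 154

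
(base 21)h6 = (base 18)123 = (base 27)dc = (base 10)363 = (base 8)553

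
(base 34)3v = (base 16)85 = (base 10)133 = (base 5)1013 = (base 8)205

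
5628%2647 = 334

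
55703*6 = 334218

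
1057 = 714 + 343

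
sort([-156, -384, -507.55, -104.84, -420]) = [-507.55, -420, -384, -156, -104.84]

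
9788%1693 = 1323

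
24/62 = 12/31 ≈ 0.387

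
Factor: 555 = 3^1*5^1*37^1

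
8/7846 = 4/3923 ≈ 0.00102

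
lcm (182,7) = 182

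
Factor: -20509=-1*20509^1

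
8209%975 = 409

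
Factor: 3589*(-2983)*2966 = -1*2^1*19^1*37^1*97^1*157^1*1483^1 = -31753957442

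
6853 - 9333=-2480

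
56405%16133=8006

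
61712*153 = 9441936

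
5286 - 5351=-65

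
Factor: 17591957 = 17^1 * 79^1 * 13099^1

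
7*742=5194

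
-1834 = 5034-6868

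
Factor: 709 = 709^1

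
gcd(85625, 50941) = 1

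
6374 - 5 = 6369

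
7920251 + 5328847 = 13249098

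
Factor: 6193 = 11^1*563^1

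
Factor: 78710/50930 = 11^(-1)*17^1 = 17/11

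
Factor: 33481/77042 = 2^(-1) * 4783^1 * 5503^(-1) = 4783/11006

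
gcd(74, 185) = 37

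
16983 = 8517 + 8466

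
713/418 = 1 + 295/418 ≈ 1.71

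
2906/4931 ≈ 0.589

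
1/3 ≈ 0.333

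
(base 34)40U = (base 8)11056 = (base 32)4HE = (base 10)4654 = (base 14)19A6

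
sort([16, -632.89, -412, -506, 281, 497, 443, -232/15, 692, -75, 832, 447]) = [-632.89, -506, -412, -75, -232/15, 16, 281, 443, 447, 497, 692, 832]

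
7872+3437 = 11309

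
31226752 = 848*36824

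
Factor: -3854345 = -1*5^1*11^1*70079^1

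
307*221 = 67847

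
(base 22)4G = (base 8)150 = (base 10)104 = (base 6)252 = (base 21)4K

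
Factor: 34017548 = 2^2 * 257^1 * 33091^1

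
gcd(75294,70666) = 178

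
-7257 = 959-8216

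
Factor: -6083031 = -1*3^1*2027677^1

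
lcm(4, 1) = 4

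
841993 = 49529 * 17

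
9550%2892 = 874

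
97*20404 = 1979188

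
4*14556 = 58224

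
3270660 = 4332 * 755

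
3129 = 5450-2321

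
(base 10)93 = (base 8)135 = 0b1011101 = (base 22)45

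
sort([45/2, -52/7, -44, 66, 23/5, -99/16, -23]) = [-44, -23, -52/7, -99/16, 23/5, 45/2, 66]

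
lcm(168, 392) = 1176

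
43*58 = 2494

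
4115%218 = 191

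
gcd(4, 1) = 1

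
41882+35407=77289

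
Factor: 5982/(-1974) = -1 * 7^(-1) * 47^(-1) * 997^1 = -997/329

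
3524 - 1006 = 2518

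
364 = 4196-3832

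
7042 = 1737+5305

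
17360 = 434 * 40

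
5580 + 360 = 5940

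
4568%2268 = 32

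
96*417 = 40032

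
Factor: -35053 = -1*35053^1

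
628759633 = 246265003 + 382494630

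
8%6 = 2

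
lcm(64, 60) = 960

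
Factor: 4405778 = 2^1*13^1*41^1*4133^1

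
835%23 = 7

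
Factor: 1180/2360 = 2^(-1) = 1/2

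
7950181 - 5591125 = 2359056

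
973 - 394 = 579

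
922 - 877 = 45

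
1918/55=34+48/55 ≈ 34.87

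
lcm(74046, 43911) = 3776346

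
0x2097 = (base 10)8343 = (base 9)12400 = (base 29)9qk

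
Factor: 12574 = 2^1 * 6287^1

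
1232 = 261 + 971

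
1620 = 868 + 752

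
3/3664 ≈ 0.000819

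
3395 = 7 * 485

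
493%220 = 53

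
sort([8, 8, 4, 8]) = [4, 8, 8, 8]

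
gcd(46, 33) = 1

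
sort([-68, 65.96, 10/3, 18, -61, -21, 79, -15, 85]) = [-68, -61, -21, -15, 10/3, 18, 65.96, 79, 85]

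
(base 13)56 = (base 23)32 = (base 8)107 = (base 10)71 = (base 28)2f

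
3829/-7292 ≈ -0.525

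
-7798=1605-9403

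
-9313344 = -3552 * 2622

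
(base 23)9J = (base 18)CA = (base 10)226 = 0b11100010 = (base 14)122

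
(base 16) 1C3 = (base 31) EH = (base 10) 451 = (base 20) 12B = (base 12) 317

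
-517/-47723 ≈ 0.0108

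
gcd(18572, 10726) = 2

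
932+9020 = 9952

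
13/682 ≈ 0.0191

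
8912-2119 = 6793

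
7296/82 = 3648/41 ≈ 88.98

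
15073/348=43 + 109/348 ≈ 43.31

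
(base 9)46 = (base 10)42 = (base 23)1j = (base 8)52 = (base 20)22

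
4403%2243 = 2160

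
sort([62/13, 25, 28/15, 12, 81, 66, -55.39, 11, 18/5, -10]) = [-55.39, -10, 28/15, 18/5, 62/13, 11, 12, 25, 66, 81]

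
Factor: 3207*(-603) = -1*3^3*67^1*1069^1 = -1933821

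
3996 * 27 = 107892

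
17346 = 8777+8569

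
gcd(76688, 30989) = 1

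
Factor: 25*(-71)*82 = -1*2^1*5^2*41^1*71^1 = -145550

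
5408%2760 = 2648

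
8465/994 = 8 + 513/994 ≈ 8.52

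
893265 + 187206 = 1080471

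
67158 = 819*82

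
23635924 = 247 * 95692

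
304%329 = 304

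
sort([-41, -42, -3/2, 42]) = [-42, -41, -3/2, 42]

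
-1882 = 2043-3925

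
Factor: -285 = -1 * 3^1 * 5^1 * 19^1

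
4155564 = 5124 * 811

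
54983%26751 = 1481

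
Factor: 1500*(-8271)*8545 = -1*2^2*3^3*5^4*919^1*1709^1 = -106013542500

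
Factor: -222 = -1*2^1*3^1*37^1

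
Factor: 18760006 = 2^1*9380003^1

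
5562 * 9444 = 52527528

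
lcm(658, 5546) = 38822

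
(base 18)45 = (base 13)5c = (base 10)77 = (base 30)2h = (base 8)115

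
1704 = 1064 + 640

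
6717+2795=9512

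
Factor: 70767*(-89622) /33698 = -1*3^5*7^(-1)*13^1*29^(-1)*83^(-1)*383^1*2621^1 = -3171140037/16849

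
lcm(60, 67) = 4020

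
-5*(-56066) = 280330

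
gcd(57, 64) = 1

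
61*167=10187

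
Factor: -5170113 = -1*3^2*13^1*44189^1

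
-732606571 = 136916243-869522814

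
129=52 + 77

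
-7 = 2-9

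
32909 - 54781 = -21872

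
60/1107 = 20/369 ≈ 0.0542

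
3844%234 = 100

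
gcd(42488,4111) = 1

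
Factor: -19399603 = -1*23^1*843461^1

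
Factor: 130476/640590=2^1 * 5^(-1) * 83^1 * 163^(-1)=166/815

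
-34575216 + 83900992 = 49325776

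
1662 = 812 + 850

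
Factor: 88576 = 2^9*173^1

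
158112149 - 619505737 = -461393588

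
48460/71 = 682 + 38/71 ≈ 682.54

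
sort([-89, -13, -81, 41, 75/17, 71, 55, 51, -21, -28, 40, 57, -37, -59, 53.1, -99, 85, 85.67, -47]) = [-99, -89, -81, -59, -47, -37, -28, -21, -13, 75/17, 40, 41, 51, 53.1, 55, 57, 71, 85, 85.67]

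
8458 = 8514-56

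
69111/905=76 + 331/905 ≈ 76.37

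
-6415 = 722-7137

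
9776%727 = 325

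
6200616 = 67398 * 92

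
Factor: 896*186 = 2^8*3^1*7^1*31^1 = 166656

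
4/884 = 1/221 ≈ 0.00452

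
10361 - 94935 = -84574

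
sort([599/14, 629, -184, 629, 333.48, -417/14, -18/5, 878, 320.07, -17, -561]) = [-561, -184, -417/14, -17, -18/5, 599/14, 320.07, 333.48, 629, 629, 878]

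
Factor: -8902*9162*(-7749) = 2^2*3^5*7^1*41^1*509^1*4451^1 = 632009400876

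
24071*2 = 48142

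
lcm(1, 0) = 0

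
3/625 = 0.0048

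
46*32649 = 1501854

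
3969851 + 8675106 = 12644957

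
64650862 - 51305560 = 13345302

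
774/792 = 43/44 ≈ 0.977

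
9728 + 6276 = 16004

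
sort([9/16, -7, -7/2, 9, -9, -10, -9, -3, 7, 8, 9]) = [-10, -9, -9, -7, -7/2, -3, 9/16, 7, 8, 9, 9]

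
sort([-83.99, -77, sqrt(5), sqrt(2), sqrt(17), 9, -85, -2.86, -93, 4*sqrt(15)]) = [-93, -85, -83.99, -77, -2.86, sqrt(2), sqrt(5), sqrt(17), 9, 4*sqrt(15)]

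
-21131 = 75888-97019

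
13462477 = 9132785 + 4329692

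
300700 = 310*970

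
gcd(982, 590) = 2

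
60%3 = 0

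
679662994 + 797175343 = 1476838337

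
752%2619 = 752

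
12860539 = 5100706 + 7759833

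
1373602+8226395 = 9599997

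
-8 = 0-8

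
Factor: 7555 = 5^1*1511^1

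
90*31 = 2790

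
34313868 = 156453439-122139571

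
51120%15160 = 5640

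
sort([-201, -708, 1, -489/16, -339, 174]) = [-708, -339, -201, -489/16, 1, 174]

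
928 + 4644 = 5572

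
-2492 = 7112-9604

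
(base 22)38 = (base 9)82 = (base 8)112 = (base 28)2i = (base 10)74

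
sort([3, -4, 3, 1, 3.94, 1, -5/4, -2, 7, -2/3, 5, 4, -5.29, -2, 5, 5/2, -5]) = [-5.29, -5, -4, -2, -2, -5/4, -2/3, 1, 1, 5/2, 3, 3, 3.94, 4, 5, 5, 7]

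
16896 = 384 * 44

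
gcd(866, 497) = 1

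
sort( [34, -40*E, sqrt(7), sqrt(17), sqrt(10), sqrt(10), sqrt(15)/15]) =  [-40*E, sqrt(15)/15, sqrt(7), sqrt(10), sqrt(10), sqrt(17), 34]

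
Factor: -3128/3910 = -1 * 2^2 * 5^(-1) = -4/5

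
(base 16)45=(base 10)69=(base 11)63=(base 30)29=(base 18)3f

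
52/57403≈0.000906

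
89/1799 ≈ 0.0495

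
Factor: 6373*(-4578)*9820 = -1*2^3*3^1*5^1*7^1*109^1*491^1*6373^1 = -286504333080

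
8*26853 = 214824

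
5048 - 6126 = -1078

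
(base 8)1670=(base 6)4224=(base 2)1110111000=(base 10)952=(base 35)r7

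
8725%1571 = 870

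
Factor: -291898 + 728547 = 436649^1 = 436649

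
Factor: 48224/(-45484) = -1*2^3*11^1*83^(-1) = -88/83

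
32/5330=16/2665 ≈ 0.00600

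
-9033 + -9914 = -18947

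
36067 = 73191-37124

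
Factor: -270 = -1 * 2^1 * 3^3 * 5^1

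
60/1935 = 4/129 ≈ 0.0310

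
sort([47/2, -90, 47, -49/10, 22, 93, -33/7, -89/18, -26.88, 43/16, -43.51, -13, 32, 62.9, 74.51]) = [-90, -43.51, -26.88, -13, -89/18, -49/10, -33/7, 43/16, 22, 47/2, 32, 47, 62.9, 74.51, 93]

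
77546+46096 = 123642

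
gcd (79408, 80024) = 56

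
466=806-340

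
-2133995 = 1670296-3804291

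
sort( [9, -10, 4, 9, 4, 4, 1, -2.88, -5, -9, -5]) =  [-10, -9, -5, -5, -2.88, 1, 4, 4, 4, 9, 9]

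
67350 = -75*(-898)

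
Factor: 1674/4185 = 2^1*5^(-1) = 2/5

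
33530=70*479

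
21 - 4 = 17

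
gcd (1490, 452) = 2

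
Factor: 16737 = 3^1*7^1*797^1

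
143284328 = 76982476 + 66301852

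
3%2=1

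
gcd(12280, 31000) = 40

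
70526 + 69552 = 140078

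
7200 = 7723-523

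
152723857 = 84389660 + 68334197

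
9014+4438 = 13452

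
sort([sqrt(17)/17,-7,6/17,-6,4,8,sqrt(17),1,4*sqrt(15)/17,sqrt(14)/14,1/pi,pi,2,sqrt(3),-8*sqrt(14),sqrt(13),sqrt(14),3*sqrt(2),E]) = [-8*sqrt(14),-7,-6,sqrt(17)/17,sqrt(14)/14,1/pi,6/17,4*sqrt(15)/17,1,sqrt(3),2,E,pi,sqrt(13),sqrt(14),4,sqrt(17),3*sqrt(2),8]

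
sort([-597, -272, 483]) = [-597, -272, 483]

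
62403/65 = 960 + 3/65 ≈ 960.05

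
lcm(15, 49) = 735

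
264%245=19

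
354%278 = 76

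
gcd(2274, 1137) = 1137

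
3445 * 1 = 3445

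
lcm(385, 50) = 3850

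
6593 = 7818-1225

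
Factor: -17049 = -1*3^1*5683^1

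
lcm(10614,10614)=10614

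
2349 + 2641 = 4990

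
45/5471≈0.00823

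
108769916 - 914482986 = -805713070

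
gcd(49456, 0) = 49456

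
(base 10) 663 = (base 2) 1010010111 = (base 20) 1d3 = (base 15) 2e3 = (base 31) lc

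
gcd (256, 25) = 1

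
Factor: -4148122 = -1*2^1*11^2*61^1*281^1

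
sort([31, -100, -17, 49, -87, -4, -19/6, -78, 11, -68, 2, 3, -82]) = [-100, -87, -82, -78, -68, -17, -4, -19/6, 2, 3, 11, 31, 49]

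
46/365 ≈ 0.126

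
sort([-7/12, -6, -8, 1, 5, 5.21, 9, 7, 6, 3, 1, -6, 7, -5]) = [-8, -6, -6, -5, -7/12, 1, 1, 3, 5, 5.21, 6, 7, 7, 9]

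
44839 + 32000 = 76839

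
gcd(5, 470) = 5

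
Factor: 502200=2^3 * 3^4 * 5^2 * 31^1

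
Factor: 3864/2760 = 5^(-1)*7^1 = 7/5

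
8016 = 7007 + 1009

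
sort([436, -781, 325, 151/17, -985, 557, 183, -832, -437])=[-985, -832, -781, -437, 151/17, 183, 325, 436, 557]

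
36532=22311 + 14221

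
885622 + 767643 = 1653265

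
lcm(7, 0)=0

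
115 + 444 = 559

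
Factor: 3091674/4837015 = 2^1 * 3^1 * 5^ (-1) * 23^ (-1) * 42061^ (-1) * 515279^1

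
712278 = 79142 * 9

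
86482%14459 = 14187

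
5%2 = 1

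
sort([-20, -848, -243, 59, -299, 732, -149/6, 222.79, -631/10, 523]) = [-848, -299, -243, -631/10, -149/6, -20, 59, 222.79, 523, 732]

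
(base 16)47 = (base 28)2f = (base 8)107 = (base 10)71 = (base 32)27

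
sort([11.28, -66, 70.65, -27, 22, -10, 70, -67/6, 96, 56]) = [-66, -27, -67/6, -10, 11.28, 22, 56, 70, 70.65, 96]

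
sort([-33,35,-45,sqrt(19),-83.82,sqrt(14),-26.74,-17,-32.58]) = [-83.82,-45,-33,-32.58,-26.74,-17,sqrt(14),sqrt(19),35]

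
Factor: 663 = 3^1 * 13^1 * 17^1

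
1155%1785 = 1155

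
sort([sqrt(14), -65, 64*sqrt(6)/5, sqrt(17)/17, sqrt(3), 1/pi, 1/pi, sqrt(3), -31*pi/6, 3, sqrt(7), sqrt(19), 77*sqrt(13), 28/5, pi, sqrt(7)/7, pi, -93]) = [-93, -65, -31*pi/6, sqrt(17)/17, 1/pi, 1/pi, sqrt(7)/7, sqrt(3), sqrt(3), sqrt(7), 3, pi, pi, sqrt(14), sqrt(19), 28/5, 64*sqrt(6)/5, 77*sqrt(13)]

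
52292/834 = 26146/417 ≈ 62.70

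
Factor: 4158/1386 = 3^1 = 3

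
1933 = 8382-6449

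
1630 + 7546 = 9176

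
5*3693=18465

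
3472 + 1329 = 4801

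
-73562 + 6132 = -67430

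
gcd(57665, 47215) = 95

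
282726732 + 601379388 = 884106120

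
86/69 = 1 + 17/69 ≈ 1.25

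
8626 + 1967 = 10593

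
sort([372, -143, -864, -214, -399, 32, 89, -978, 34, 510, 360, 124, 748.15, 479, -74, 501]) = [-978, -864, -399, -214, -143, -74, 32, 34, 89, 124, 360, 372, 479, 501, 510, 748.15]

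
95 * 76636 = 7280420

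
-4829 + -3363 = -8192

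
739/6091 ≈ 0.121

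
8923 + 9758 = 18681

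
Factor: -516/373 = -1 * 2^2 * 3^1 * 43^1 * 373^(-1)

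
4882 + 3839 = 8721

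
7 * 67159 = 470113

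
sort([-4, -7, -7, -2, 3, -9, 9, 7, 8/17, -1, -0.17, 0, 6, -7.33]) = [-9, -7.33, -7, -7, -4, -2, -1, -0.17, 0, 8/17, 3, 6, 7, 9]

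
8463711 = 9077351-613640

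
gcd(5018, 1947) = 1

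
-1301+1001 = -300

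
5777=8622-2845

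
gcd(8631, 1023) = 3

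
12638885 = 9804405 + 2834480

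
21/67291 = 3/9613 ≈ 0.000312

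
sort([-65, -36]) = [-65, -36]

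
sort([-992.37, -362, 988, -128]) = [-992.37, -362, -128, 988]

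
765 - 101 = 664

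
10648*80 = 851840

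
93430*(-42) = -3924060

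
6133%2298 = 1537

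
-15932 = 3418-19350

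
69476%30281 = 8914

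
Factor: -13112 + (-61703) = -1 * 5^1 * 13^1 * 1151^1 = -74815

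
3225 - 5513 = -2288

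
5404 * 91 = 491764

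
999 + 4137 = 5136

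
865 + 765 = 1630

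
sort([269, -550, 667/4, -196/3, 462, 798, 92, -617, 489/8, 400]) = [-617, -550, -196/3, 489/8, 92, 667/4, 269, 400, 462, 798]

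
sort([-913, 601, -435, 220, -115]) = [-913, -435, -115, 220, 601]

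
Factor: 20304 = 2^4*3^3*47^1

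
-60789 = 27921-88710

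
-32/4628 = -8/1157 ≈ -0.00691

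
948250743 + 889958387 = 1838209130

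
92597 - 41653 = 50944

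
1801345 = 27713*65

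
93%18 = 3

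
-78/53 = -1-25/53 ≈ -1.47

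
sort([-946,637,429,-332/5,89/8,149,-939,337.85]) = [-946,-939,-332/5,89/8,149,337.85,429,637]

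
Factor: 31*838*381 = 2^1*3^1*31^1*127^1*419^1 = 9897618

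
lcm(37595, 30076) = 150380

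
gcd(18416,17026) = 2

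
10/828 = 5/414 ≈ 0.0121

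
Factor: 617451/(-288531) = -1*3^(-1)*32059^(-1)*205817^1 = -205817/96177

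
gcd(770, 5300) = 10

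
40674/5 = 8134 + 4/5 = 8134.80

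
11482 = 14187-2705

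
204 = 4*51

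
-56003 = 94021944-94077947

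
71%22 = 5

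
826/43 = 19 + 9/43 ≈ 19.21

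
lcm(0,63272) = 0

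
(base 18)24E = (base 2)1011011110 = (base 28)Q6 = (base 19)20C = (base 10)734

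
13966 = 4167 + 9799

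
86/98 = 43/49 ≈ 0.878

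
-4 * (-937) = 3748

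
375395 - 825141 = -449746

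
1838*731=1343578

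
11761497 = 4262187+7499310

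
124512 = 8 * 15564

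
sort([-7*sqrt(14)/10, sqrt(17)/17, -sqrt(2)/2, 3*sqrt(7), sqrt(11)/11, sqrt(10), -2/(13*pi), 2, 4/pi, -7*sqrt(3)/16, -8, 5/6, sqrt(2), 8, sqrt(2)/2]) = [-8, -7*sqrt(14)/10, -7*sqrt(3)/16, -sqrt(2)/2, -2/(13*pi), sqrt(17)/17, sqrt(11)/11, sqrt(2)/2, 5/6, 4/pi, sqrt(2), 2, sqrt(10), 3*sqrt(7), 8]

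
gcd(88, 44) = 44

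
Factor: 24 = 2^3*3^1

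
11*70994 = 780934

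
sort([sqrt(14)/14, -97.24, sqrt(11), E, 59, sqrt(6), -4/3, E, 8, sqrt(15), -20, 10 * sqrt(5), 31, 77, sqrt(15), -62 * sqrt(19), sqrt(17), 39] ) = [-62 * sqrt(19), -97.24, -20, -4/3, sqrt(14)/14, sqrt(6), E, E, sqrt(11), sqrt(15), sqrt(15), sqrt(17), 8, 10 * sqrt(5), 31, 39, 59, 77] 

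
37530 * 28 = 1050840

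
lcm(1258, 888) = 15096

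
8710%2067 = 442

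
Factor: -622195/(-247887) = 3^(-3) * 5^1 * 7^1 * 29^1 * 613^1 * 9181^(-1)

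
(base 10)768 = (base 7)2145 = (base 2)1100000000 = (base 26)13e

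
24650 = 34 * 725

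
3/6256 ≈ 0.000480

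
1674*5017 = 8398458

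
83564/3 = 27854+2/3 ≈ 27854.67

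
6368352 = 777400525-771032173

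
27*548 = 14796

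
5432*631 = 3427592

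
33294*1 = 33294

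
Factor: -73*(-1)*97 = 73^1*97^1 = 7081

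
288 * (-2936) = -845568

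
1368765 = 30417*45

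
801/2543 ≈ 0.315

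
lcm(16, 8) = 16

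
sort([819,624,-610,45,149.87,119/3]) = [-610,119/3,45,149.87,624,819]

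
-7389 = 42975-50364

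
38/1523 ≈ 0.0250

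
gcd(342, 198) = 18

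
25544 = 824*31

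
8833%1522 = 1223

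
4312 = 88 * 49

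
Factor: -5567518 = -1*2^1*11^1*23^1*11003^1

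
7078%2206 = 460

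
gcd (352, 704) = 352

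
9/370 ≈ 0.0243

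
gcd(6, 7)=1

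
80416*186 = 14957376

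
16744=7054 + 9690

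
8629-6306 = 2323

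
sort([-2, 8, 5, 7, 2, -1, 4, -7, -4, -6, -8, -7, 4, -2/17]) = [-8, -7, -7, -6, -4, -2, -1, -2/17, 2, 4, 4, 5, 7, 8]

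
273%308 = 273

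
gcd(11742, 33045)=3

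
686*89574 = 61447764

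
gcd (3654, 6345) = 9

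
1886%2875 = 1886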